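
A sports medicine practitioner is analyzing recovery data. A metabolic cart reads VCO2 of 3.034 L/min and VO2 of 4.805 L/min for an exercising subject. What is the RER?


RER = VCO2 / VO2 = 3.034 / 4.805 = 0.6314

0.6314


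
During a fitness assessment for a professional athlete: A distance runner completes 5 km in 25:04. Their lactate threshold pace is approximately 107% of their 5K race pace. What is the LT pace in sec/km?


Convert to seconds: 25 min 4 s = 1504 s
Pace per km = 1504 / 5 = 300.8 s/km
LT pace = 300.8 * 1.07 = 321.86 s/km

321.86 s/km


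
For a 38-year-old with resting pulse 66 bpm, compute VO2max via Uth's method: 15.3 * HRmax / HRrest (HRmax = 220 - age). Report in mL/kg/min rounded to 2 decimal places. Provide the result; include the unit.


Step 1: HRmax = 220 - 38 = 182 bpm
Step 2: Ratio = 182 / 66 = 2.7576
Step 3: VO2max = 15.3 * 2.7576 = 42.19 mL/kg/min

42.19 mL/kg/min


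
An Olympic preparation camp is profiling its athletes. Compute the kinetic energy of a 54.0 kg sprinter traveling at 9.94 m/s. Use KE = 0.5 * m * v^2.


Velocity squared = 98.8036
KE = 0.5 * 54.0 * 98.8036 = 2667.7 J

2667.7 J


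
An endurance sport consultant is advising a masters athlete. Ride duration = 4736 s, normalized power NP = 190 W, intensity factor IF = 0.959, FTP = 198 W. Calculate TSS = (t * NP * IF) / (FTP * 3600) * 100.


Numerator = 4736 * 190 * 0.959 = 862946.56
Denominator = 198 * 3600 = 712800
TSS = 862946.56 / 712800 * 100
= 121.06

121.06 TSS


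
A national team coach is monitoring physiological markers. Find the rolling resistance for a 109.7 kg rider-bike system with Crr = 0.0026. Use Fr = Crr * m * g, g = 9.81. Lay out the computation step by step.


m * g = 109.7 * 9.81 = 1076.157 N
Fr = 0.0026 * 1076.157 = 2.798 N

2.798 N


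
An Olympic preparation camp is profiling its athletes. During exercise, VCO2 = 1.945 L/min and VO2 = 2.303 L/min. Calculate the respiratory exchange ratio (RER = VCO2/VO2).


RER = VCO2 / VO2
= 1.945 / 2.303
= 0.8446

0.8446


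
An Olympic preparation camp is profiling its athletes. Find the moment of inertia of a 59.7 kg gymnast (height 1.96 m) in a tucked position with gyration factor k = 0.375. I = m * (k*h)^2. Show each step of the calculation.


Radius of gyration = 0.375 * 1.96 = 0.735 m
I = 59.7 * 0.735^2
= 59.7 * 0.540225
= 32.251 kg*m^2

32.251 kg*m^2


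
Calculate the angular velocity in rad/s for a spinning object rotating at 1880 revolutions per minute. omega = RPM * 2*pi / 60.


omega = RPM * 2*pi / 60
= 1880 * 6.28318531 / 60
= 196.873 rad/s

196.873 rad/s


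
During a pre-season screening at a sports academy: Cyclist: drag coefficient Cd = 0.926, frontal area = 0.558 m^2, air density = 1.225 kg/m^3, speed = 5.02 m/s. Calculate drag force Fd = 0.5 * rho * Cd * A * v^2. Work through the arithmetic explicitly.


v^2 = 5.02^2 = 25.2004
Fd = 0.5 * 1.225 * 0.926 * 0.558 * 25.2004
= 7.976 N

7.976 N


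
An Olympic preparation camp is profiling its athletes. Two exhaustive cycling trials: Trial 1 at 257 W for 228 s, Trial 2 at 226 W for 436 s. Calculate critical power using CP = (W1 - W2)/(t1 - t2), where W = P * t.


W1 = 257 * 228 = 58596 J
W2 = 226 * 436 = 98536 J
CP = (58596 - 98536) / (228 - 436)
= -39940 / -208
= 192.02 W

192.02 W


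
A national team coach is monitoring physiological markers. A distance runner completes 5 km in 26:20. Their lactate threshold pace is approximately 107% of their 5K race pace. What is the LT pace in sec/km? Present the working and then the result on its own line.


Convert to seconds: 26 min 20 s = 1580 s
Pace per km = 1580 / 5 = 316.0 s/km
LT pace = 316.0 * 1.07 = 338.12 s/km

338.12 s/km


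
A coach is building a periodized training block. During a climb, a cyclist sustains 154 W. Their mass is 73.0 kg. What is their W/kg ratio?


Power-to-weight = 154 W / 73.0 kg
= 2.11 W/kg

2.11 W/kg


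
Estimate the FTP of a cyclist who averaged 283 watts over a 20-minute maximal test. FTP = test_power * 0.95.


FTP = 283 * 0.95 = 268.85 W

268.85 W


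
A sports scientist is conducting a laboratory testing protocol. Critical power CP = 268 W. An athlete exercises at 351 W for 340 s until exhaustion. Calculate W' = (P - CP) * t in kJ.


P - CP = 351 - 268 = 83 W
W' = 83 * 340 = 28220 J
= 28220 / 1000 = 28.22 kJ

28.22 kJ


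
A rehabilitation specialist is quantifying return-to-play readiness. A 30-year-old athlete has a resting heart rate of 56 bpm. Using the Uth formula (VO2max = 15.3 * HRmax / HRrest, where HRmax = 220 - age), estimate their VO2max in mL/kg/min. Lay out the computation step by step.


HRmax = 220 - 30 = 190 bpm
Ratio = HRmax / HRrest = 190 / 56 = 3.3929
VO2max = 15.3 * 3.3929 = 51.91 mL/kg/min

51.91 mL/kg/min


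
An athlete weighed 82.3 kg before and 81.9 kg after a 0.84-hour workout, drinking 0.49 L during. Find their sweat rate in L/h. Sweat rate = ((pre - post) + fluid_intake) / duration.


Body mass change = 0.4 kg
Total sweat loss = 0.4 + 0.49 = 0.89 L
Rate = 0.89 / 0.84 = 1.06 L/h

1.06 L/h


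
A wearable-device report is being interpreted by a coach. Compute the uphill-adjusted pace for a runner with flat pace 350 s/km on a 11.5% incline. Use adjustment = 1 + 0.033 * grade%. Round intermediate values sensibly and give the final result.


Adjustment factor = 1 + 0.033 * 11.5 = 1.3795
Grade-adjusted pace = 350 * 1.3795 = 482.83 s/km

482.83 s/km


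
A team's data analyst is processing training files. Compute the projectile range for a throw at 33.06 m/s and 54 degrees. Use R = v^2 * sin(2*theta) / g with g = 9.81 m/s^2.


Two times the angle = 108 degrees
sin(108) = 0.951057
R = 1092.9636 * 0.951057 / 9.81 = 105.96 m

105.96 m


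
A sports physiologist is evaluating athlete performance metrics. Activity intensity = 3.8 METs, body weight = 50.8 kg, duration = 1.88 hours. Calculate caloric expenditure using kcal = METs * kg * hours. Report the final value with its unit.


kcal = 3.8 * 50.8 * 1.88
= 193.04 * 1.88
= 362.92 kcal

362.92 kcal


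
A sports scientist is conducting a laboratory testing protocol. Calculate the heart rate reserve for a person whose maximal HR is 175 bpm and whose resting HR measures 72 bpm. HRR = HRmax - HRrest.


HRmax = 175 bpm
HRrest = 72 bpm
HRR = 175 - 72 = 103 bpm

103 bpm


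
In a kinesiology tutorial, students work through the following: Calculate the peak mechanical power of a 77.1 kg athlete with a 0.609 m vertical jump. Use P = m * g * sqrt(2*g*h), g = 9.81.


First, sqrt(2gh) = sqrt(2 * 9.81 * 0.609)
= sqrt(11.94858) = 3.456672 m/s
Power = 77.1 * 9.81 * 3.456672 = 2614.46 W

2614.46 W


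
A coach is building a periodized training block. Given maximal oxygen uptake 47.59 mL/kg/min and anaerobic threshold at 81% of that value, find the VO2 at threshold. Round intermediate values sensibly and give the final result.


Percentage as decimal = 0.81
VO2 at AT = 47.59 * 0.81 = 38.55 mL/kg/min

38.55 mL/kg/min


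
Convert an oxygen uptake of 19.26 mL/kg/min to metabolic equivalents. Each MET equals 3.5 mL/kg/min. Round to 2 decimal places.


One MET = 3.5 mL/kg/min
Number of METs = 19.26 / 3.5
= 5.5 METs

5.5 METs


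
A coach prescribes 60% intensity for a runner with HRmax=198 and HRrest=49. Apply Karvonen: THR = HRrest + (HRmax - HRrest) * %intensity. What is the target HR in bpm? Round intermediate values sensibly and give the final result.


Heart rate reserve = 198 - 49 = 149
Intensity fraction = 60 / 100 = 0.6
THR = 49 + 149 * 0.6 = 138.4 bpm

138.4 bpm


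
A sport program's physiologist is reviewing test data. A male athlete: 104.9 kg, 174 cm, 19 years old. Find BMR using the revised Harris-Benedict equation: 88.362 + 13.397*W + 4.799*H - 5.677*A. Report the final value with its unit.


Intercept = 88.362
Weight contribution = 13.397 * 104.9 = 1405.3453
Height contribution = 4.799 * 174 = 835.026
Age contribution = 5.677 * 19 = 107.863
BMR = 88.362 + 1405.3453 + 835.026 - 107.863
= 2220.87 kcal/day

2220.87 kcal/day


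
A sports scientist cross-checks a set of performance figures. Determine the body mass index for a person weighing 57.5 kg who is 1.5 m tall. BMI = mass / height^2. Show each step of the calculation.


BMI = mass / height^2
= 57.5 / 1.5^2
= 57.5 / 2.25
= 25.56 kg/m^2

25.56 kg/m^2


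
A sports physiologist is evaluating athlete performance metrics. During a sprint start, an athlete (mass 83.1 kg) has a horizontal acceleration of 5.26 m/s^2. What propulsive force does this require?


Propulsive force = mass * acceleration
= 83.1 kg * 5.26 m/s^2
= 437.11 N

437.11 N


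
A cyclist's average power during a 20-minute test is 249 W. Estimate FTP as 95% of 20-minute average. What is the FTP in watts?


FTP = 20-min power * 0.95
= 249 * 0.95
= 236.55 W

236.55 W


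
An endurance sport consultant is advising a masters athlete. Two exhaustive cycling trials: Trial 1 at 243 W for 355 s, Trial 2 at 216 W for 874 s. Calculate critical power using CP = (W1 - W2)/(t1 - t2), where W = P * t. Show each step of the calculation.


W1 = 243 * 355 = 86265 J
W2 = 216 * 874 = 188784 J
CP = (86265 - 188784) / (355 - 874)
= -102519 / -519
= 197.53 W

197.53 W


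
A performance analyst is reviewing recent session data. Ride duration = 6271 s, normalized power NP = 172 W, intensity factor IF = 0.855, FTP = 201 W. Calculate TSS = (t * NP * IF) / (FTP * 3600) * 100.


Numerator = 6271 * 172 * 0.855 = 922213.26
Denominator = 201 * 3600 = 723600
TSS = 922213.26 / 723600 * 100
= 127.45

127.45 TSS


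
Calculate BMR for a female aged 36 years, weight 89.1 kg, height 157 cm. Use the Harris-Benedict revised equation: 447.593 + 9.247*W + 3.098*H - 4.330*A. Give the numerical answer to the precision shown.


Substituting values:
W term = 9.247 * 89.1 = 823.9077
H term = 3.098 * 157 = 486.386
A term = 4.330 * 36 = 155.88
BMR = 1602.01 kcal/day

1602.01 kcal/day


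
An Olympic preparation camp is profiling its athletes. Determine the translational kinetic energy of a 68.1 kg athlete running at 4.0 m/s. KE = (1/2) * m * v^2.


KE = 0.5 * m * v^2
= 0.5 * 68.1 * 4.0^2
= 0.5 * 68.1 * 16.0
= 544.8 J

544.8 J


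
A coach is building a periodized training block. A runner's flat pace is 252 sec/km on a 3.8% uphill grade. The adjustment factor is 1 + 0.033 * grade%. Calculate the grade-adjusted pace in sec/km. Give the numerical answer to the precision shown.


Factor = 1 + 0.033 * 3.8 = 1.1254
Adjusted pace = 252 * 1.1254
= 283.6 sec/km

283.6 s/km


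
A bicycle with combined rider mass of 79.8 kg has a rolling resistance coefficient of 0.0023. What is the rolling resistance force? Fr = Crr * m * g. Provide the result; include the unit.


Fr = 0.0023 * 79.8 * 9.81
= 0.18354 * 9.81
= 1.801 N

1.801 N


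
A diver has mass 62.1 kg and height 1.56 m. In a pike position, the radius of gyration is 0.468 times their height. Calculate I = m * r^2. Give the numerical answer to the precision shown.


r = 0.468 * 1.56 = 0.73008 m
I = m * r^2 = 62.1 * 0.533017 = 33.1 kg*m^2

33.1 kg*m^2


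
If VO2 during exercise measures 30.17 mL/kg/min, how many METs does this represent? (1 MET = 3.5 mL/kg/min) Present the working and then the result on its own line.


METs = VO2 / 3.5 = 30.17 / 3.5 = 8.62

8.62 METs


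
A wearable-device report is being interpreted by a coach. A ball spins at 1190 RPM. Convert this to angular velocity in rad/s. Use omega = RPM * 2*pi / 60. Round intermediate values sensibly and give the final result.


omega = 1190 * 2 * pi / 60
= 1190 * 6.28318531 / 60
= 7476.991 / 60
= 124.617 rad/s

124.617 rad/s


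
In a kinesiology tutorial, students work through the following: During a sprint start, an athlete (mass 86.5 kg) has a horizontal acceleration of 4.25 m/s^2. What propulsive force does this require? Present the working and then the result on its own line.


Propulsive force = mass * acceleration
= 86.5 kg * 4.25 m/s^2
= 367.63 N

367.63 N


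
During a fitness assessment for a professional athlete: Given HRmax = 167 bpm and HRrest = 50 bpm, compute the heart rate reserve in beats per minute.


Heart rate reserve = maximum HR minus resting HR
HRR = 167 - 50 = 117 bpm

117 bpm


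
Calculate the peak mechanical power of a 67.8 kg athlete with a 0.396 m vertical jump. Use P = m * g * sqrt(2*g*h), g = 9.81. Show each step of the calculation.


First, sqrt(2gh) = sqrt(2 * 9.81 * 0.396)
= sqrt(7.76952) = 2.787386 m/s
Power = 67.8 * 9.81 * 2.787386 = 1853.94 W

1853.94 W


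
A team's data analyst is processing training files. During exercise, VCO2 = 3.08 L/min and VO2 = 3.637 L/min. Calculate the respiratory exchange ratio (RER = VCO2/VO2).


RER = VCO2 / VO2
= 3.08 / 3.637
= 0.8469

0.8469


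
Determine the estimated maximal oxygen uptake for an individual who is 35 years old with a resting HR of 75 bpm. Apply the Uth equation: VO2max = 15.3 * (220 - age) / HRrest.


HRmax = 220 - 35 = 185
VO2max = 15.3 * (185 / 75)
= 15.3 * 2.4667
= 37.74 mL/kg/min

37.74 mL/kg/min


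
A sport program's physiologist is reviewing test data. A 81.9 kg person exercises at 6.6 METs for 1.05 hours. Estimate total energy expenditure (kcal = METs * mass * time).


Energy = METs * mass(kg) * time(h)
= 6.6 * 81.9 * 1.05
= 567.57 kcal

567.57 kcal


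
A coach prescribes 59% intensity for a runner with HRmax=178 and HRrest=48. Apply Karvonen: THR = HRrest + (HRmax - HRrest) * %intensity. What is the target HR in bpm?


Heart rate reserve = 178 - 48 = 130
Intensity fraction = 59 / 100 = 0.59
THR = 48 + 130 * 0.59 = 124.7 bpm

124.7 bpm


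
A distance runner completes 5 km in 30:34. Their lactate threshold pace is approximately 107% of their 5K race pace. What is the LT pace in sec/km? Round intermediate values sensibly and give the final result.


Convert to seconds: 30 min 34 s = 1834 s
Pace per km = 1834 / 5 = 366.8 s/km
LT pace = 366.8 * 1.07 = 392.48 s/km

392.48 s/km


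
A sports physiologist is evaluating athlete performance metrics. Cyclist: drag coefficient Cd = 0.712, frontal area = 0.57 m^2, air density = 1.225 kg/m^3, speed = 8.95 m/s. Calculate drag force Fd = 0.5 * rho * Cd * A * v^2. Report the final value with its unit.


v^2 = 8.95^2 = 80.1025
Fd = 0.5 * 1.225 * 0.712 * 0.57 * 80.1025
= 19.912 N

19.912 N


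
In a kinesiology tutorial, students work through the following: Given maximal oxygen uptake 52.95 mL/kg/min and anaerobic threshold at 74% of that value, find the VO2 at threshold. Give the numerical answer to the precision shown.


Percentage as decimal = 0.74
VO2 at AT = 52.95 * 0.74 = 39.18 mL/kg/min

39.18 mL/kg/min


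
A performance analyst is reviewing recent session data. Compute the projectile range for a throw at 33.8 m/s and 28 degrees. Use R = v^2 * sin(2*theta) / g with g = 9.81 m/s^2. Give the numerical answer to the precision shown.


Two times the angle = 56 degrees
sin(56) = 0.829038
R = 1142.44 * 0.829038 / 9.81 = 96.547 m

96.547 m


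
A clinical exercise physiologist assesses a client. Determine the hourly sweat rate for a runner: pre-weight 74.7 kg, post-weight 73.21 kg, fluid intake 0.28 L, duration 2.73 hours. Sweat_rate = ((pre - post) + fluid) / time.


Mass lost = 74.7 - 73.21 = 1.49 kg
Add fluid consumed: 1.49 + 0.28 = 1.77 L total sweat
Sweat rate = 1.77 / 2.73 = 0.648 L/h

0.648 L/h


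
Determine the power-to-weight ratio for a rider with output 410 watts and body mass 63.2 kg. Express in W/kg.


P/W = 410 / 63.2 = 6.487 W/kg

6.487 W/kg


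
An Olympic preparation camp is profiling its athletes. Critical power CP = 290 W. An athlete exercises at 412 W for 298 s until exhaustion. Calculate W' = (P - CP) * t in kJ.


P - CP = 412 - 290 = 122 W
W' = 122 * 298 = 36356 J
= 36356 / 1000 = 36.356 kJ

36.356 kJ


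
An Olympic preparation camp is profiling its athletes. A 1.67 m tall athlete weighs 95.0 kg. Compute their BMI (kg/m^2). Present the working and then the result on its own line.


height^2 = 2.7889 m^2
BMI = 95.0 / 2.7889 = 34.06 kg/m^2

34.06 kg/m^2


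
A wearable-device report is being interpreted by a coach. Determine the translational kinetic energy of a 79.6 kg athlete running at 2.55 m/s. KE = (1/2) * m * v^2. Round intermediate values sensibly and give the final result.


KE = 0.5 * m * v^2
= 0.5 * 79.6 * 2.55^2
= 0.5 * 79.6 * 6.5025
= 258.8 J

258.8 J


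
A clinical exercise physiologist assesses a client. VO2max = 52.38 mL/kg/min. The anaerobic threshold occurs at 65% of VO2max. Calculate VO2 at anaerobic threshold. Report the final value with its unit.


AT fraction = 65 / 100 = 0.65
AT VO2 = 52.38 * 0.65
= 34.05 mL/kg/min

34.05 mL/kg/min


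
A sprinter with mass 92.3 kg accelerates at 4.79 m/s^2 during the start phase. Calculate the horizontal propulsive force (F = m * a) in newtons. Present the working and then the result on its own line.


F = m * a
= 92.3 * 4.79
= 442.12 N

442.12 N


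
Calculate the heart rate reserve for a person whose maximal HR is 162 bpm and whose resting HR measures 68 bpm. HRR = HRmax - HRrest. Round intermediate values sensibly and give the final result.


HRmax = 162 bpm
HRrest = 68 bpm
HRR = 162 - 68 = 94 bpm

94 bpm


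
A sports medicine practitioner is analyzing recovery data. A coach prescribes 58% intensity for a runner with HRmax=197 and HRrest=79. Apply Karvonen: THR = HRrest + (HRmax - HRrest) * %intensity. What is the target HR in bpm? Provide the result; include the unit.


Heart rate reserve = 197 - 79 = 118
Intensity fraction = 58 / 100 = 0.58
THR = 79 + 118 * 0.58 = 147.44 bpm

147.44 bpm


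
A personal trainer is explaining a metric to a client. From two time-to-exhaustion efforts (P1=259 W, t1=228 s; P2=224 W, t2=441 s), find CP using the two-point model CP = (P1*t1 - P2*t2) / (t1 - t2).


Work in trial 1 = 59052 J
Work in trial 2 = 98784 J
Delta work = -39732 J
Delta time = -213 s
CP = -39732 / -213 = 186.54 W

186.54 W


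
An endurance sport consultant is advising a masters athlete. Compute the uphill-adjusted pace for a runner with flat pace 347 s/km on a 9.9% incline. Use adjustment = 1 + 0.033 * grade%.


Adjustment factor = 1 + 0.033 * 9.9 = 1.3267
Grade-adjusted pace = 347 * 1.3267 = 460.36 s/km

460.36 s/km


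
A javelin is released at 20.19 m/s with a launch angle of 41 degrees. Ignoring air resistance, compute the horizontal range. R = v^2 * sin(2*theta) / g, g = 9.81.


Launch speed squared = 407.6361
sin(2 * 41 deg) = 0.990268
Range = 407.6361 * 0.990268 / 9.81
= 41.149 m

41.149 m


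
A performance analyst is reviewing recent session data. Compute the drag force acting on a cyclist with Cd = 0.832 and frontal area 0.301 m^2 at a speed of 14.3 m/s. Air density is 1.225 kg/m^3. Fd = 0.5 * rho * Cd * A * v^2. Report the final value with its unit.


Step 1: v^2 = 204.49
Step 2: Fd = 0.5 * 1.225 * 0.832 * 0.301 * 204.49
= 31.367 N

31.367 N


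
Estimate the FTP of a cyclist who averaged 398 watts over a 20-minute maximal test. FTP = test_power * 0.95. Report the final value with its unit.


FTP = 398 * 0.95 = 378.1 W

378.1 W


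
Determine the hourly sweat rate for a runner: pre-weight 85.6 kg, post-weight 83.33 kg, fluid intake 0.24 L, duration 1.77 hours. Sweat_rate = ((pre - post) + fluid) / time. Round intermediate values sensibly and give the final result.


Mass lost = 85.6 - 83.33 = 2.27 kg
Add fluid consumed: 2.27 + 0.24 = 2.51 L total sweat
Sweat rate = 2.51 / 1.77 = 1.418 L/h

1.418 L/h


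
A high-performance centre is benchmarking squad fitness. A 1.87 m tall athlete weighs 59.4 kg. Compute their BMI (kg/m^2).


height^2 = 3.4969 m^2
BMI = 59.4 / 3.4969 = 16.99 kg/m^2

16.99 kg/m^2


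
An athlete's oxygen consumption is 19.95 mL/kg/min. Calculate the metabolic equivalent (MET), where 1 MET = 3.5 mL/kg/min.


MET = VO2 / 3.5
= 19.95 / 3.5
= 5.7 METs

5.7 METs


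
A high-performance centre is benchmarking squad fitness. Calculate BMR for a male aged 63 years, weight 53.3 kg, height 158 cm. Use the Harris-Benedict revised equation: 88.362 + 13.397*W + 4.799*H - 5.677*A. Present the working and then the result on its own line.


Substituting values:
W term = 13.397 * 53.3 = 714.0601
H term = 4.799 * 158 = 758.242
A term = 5.677 * 63 = 357.651
BMR = 1203.01 kcal/day

1203.01 kcal/day


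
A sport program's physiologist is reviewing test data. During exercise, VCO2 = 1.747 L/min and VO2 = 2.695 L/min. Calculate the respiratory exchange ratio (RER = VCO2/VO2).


RER = VCO2 / VO2
= 1.747 / 2.695
= 0.6482

0.6482


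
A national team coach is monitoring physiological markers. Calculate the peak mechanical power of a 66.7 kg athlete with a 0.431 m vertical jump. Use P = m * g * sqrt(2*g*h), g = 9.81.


First, sqrt(2gh) = sqrt(2 * 9.81 * 0.431)
= sqrt(8.45622) = 2.907958 m/s
Power = 66.7 * 9.81 * 2.907958 = 1902.76 W

1902.76 W


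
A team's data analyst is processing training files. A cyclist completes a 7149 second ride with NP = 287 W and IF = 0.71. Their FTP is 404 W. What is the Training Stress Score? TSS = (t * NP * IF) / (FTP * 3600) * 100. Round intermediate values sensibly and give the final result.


t * NP * IF = 7149 * 287 * 0.71 = 1456751.73
FTP * 3600 = 1454400
TSS = (1456751.73 / 1454400) * 100 = 100.16

100.16 TSS


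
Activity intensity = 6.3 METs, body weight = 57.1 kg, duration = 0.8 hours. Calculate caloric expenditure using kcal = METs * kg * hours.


kcal = 6.3 * 57.1 * 0.8
= 359.73 * 0.8
= 287.78 kcal

287.78 kcal


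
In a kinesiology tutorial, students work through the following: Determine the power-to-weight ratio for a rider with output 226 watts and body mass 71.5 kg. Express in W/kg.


P/W = 226 / 71.5 = 3.161 W/kg

3.161 W/kg


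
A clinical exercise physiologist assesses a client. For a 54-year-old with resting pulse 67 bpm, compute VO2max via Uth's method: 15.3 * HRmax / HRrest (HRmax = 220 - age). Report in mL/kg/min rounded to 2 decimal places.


Step 1: HRmax = 220 - 54 = 166 bpm
Step 2: Ratio = 166 / 67 = 2.4776
Step 3: VO2max = 15.3 * 2.4776 = 37.91 mL/kg/min

37.91 mL/kg/min


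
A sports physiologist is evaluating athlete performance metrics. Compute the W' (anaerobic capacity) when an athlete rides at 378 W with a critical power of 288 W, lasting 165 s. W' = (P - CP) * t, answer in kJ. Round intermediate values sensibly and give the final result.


Above-CP power = 90 W
Duration = 165 s
W' = 90 * 165 = 14850 J
Convert: 14850 / 1000 = 14.85 kJ

14.85 kJ


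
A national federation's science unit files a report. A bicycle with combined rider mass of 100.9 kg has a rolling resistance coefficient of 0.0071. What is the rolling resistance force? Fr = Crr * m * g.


Fr = 0.0071 * 100.9 * 9.81
= 0.71639 * 9.81
= 7.028 N

7.028 N


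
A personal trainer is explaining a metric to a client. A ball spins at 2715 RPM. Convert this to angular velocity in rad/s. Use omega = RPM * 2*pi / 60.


omega = 2715 * 2 * pi / 60
= 2715 * 6.28318531 / 60
= 17058.848 / 60
= 284.314 rad/s

284.314 rad/s


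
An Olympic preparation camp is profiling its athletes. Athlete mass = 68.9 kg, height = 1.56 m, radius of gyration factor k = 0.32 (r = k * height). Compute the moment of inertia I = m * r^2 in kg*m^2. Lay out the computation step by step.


r = k * height = 0.32 * 1.56 = 0.4992 m
r^2 = 0.4992^2 = 0.249201
I = 68.9 * 0.249201 = 17.17 kg*m^2

17.17 kg*m^2


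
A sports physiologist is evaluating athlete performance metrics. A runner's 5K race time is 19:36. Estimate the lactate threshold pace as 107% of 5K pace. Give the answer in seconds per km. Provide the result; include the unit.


Total race time = 19*60 + 36 = 1176 seconds
5K pace = 1176 / 5 = 235.2 sec/km
LT pace = 235.2 * 1.07 = 251.66 sec/km

251.66 s/km


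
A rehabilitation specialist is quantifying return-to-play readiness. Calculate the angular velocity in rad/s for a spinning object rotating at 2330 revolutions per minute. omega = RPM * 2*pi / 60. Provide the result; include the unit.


omega = RPM * 2*pi / 60
= 2330 * 6.28318531 / 60
= 243.997 rad/s

243.997 rad/s


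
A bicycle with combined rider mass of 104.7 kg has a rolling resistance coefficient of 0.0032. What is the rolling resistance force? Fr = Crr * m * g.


Fr = 0.0032 * 104.7 * 9.81
= 0.33504 * 9.81
= 3.287 N

3.287 N


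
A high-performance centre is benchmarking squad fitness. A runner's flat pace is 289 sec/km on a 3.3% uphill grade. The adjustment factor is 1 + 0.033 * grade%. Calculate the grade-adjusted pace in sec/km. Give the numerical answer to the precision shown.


Factor = 1 + 0.033 * 3.3 = 1.1089
Adjusted pace = 289 * 1.1089
= 320.47 sec/km

320.47 s/km


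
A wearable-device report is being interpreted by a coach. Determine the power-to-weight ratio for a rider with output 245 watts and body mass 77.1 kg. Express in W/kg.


P/W = 245 / 77.1 = 3.178 W/kg

3.178 W/kg


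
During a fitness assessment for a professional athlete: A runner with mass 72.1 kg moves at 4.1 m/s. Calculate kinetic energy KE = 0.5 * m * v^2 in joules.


v^2 = 4.1^2 = 16.81
KE = 0.5 * 72.1 * 16.81
= 606.0 J

606.0 J


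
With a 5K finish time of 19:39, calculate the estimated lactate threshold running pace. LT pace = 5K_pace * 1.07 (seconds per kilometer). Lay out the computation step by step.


Race duration = 1179 s for 5 km
Average pace = 1179 / 5 = 235.8 s/km
LT pace = 235.8 * 1.07
= 252.31 s/km

252.31 s/km


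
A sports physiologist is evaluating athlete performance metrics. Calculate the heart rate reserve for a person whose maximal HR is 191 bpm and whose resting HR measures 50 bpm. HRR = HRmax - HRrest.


HRmax = 191 bpm
HRrest = 50 bpm
HRR = 191 - 50 = 141 bpm

141 bpm


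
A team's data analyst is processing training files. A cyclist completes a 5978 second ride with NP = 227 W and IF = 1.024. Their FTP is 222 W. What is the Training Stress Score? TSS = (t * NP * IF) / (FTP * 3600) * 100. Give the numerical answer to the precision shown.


t * NP * IF = 5978 * 227 * 1.024 = 1389574.144
FTP * 3600 = 799200
TSS = (1389574.144 / 799200) * 100 = 173.87

173.87 TSS


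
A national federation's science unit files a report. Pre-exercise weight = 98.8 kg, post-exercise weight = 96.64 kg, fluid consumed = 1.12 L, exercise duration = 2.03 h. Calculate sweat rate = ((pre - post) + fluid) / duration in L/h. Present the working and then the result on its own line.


Weight loss = 98.8 - 96.64 = 2.16 kg (approx L)
Total sweat = 2.16 + 1.12 = 3.28 L
Sweat rate = 3.28 / 2.03 = 1.616 L/h

1.616 L/h


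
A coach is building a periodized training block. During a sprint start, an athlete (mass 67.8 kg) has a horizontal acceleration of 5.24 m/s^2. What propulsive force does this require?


Propulsive force = mass * acceleration
= 67.8 kg * 5.24 m/s^2
= 355.27 N

355.27 N


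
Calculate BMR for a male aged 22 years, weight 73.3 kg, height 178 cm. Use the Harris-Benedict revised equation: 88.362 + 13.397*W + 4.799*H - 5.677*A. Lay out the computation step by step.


Substituting values:
W term = 13.397 * 73.3 = 982.0001
H term = 4.799 * 178 = 854.222
A term = 5.677 * 22 = 124.894
BMR = 1799.69 kcal/day

1799.69 kcal/day


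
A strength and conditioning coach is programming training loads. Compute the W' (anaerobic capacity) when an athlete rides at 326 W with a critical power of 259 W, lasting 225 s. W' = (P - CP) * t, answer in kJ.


Above-CP power = 67 W
Duration = 225 s
W' = 67 * 225 = 15075 J
Convert: 15075 / 1000 = 15.075 kJ

15.075 kJ


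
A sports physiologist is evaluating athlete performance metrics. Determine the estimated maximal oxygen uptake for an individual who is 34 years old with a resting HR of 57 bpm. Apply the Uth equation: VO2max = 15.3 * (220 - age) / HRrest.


HRmax = 220 - 34 = 186
VO2max = 15.3 * (186 / 57)
= 15.3 * 3.2632
= 49.93 mL/kg/min

49.93 mL/kg/min


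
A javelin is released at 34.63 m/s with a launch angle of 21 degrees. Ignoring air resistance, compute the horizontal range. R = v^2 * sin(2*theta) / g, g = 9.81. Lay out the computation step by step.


Launch speed squared = 1199.2369
sin(2 * 21 deg) = 0.669131
Range = 1199.2369 * 0.669131 / 9.81
= 81.799 m

81.799 m


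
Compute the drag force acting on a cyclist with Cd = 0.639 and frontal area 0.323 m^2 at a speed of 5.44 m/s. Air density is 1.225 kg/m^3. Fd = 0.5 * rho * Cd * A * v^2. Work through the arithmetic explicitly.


Step 1: v^2 = 29.5936
Step 2: Fd = 0.5 * 1.225 * 0.639 * 0.323 * 29.5936
= 3.741 N

3.741 N


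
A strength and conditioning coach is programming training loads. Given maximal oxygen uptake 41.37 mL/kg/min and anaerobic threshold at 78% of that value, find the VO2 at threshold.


Percentage as decimal = 0.78
VO2 at AT = 41.37 * 0.78 = 32.27 mL/kg/min

32.27 mL/kg/min


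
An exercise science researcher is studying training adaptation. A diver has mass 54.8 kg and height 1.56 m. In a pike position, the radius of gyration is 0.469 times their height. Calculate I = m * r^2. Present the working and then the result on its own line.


r = 0.469 * 1.56 = 0.73164 m
I = m * r^2 = 54.8 * 0.535297 = 29.334 kg*m^2

29.334 kg*m^2


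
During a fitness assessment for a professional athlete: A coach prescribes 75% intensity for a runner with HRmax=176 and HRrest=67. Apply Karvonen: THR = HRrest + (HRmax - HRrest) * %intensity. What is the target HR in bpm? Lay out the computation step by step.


Heart rate reserve = 176 - 67 = 109
Intensity fraction = 75 / 100 = 0.75
THR = 67 + 109 * 0.75 = 148.75 bpm

148.75 bpm


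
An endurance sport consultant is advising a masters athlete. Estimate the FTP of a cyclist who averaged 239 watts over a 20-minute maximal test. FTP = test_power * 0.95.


FTP = 239 * 0.95 = 227.05 W

227.05 W


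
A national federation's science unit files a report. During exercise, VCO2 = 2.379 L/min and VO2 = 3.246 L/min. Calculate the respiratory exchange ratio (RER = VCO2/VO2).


RER = VCO2 / VO2
= 2.379 / 3.246
= 0.7329

0.7329


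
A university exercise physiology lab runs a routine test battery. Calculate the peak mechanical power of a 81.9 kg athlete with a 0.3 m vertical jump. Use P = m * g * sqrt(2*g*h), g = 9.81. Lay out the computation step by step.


First, sqrt(2gh) = sqrt(2 * 9.81 * 0.3)
= sqrt(5.886) = 2.426108 m/s
Power = 81.9 * 9.81 * 2.426108 = 1949.23 W

1949.23 W


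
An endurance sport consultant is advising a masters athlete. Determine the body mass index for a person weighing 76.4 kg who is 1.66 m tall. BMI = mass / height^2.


BMI = mass / height^2
= 76.4 / 1.66^2
= 76.4 / 2.7556
= 27.73 kg/m^2

27.73 kg/m^2


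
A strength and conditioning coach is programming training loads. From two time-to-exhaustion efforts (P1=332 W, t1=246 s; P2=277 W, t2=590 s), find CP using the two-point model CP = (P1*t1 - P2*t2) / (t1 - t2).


Work in trial 1 = 81672 J
Work in trial 2 = 163430 J
Delta work = -81758 J
Delta time = -344 s
CP = -81758 / -344 = 237.67 W

237.67 W


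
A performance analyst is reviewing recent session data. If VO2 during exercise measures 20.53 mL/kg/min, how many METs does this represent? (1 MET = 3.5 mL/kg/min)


METs = VO2 / 3.5 = 20.53 / 3.5 = 5.87

5.87 METs


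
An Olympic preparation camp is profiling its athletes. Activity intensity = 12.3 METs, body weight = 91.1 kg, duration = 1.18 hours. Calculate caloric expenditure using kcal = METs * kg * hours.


kcal = 12.3 * 91.1 * 1.18
= 1120.53 * 1.18
= 1322.23 kcal

1322.23 kcal


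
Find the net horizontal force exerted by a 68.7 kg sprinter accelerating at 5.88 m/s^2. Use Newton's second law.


Newton's second law: F = m * a
F = 68.7 * 5.88 = 403.96 N

403.96 N


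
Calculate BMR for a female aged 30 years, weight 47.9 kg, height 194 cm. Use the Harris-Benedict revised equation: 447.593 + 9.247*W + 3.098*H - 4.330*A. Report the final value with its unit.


Substituting values:
W term = 9.247 * 47.9 = 442.9313
H term = 3.098 * 194 = 601.012
A term = 4.330 * 30 = 129.9
BMR = 1361.64 kcal/day

1361.64 kcal/day


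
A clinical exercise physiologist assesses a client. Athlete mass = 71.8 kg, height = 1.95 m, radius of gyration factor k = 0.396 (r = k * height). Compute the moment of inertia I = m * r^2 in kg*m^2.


r = k * height = 0.396 * 1.95 = 0.7722 m
r^2 = 0.7722^2 = 0.596293
I = 71.8 * 0.596293 = 42.814 kg*m^2

42.814 kg*m^2


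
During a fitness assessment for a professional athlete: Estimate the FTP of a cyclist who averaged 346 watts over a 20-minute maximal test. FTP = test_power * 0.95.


FTP = 346 * 0.95 = 328.7 W

328.7 W


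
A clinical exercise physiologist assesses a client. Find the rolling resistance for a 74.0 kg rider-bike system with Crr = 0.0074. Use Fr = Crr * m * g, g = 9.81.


m * g = 74.0 * 9.81 = 725.94 N
Fr = 0.0074 * 725.94 = 5.372 N

5.372 N


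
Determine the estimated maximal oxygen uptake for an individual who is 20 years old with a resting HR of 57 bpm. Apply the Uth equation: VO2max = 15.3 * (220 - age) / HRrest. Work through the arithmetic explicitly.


HRmax = 220 - 20 = 200
VO2max = 15.3 * (200 / 57)
= 15.3 * 3.5088
= 53.68 mL/kg/min

53.68 mL/kg/min


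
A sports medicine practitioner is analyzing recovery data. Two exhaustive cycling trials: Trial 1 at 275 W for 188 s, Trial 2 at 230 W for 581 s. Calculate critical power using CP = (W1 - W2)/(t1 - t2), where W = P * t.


W1 = 275 * 188 = 51700 J
W2 = 230 * 581 = 133630 J
CP = (51700 - 133630) / (188 - 581)
= -81930 / -393
= 208.47 W

208.47 W


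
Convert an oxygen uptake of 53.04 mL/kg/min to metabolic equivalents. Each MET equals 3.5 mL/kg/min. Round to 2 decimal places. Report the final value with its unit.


One MET = 3.5 mL/kg/min
Number of METs = 53.04 / 3.5
= 15.15 METs

15.15 METs


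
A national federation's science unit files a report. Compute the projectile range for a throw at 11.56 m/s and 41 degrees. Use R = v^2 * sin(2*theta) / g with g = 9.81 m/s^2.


Two times the angle = 82 degrees
sin(82) = 0.990268
R = 133.6336 * 0.990268 / 9.81 = 13.49 m

13.49 m


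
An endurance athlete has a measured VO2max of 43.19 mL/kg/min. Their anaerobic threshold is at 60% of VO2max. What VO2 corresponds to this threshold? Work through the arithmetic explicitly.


Anaerobic threshold VO2 = VO2max * 60%
= 43.19 * 0.6
= 25.91 mL/kg/min

25.91 mL/kg/min


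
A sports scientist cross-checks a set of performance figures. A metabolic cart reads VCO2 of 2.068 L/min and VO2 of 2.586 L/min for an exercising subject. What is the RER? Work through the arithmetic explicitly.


RER = VCO2 / VO2 = 2.068 / 2.586 = 0.7997

0.7997


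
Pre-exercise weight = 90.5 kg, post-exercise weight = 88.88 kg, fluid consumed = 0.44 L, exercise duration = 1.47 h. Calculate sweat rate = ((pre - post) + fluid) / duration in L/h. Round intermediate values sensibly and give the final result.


Weight loss = 90.5 - 88.88 = 1.62 kg (approx L)
Total sweat = 1.62 + 0.44 = 2.06 L
Sweat rate = 2.06 / 1.47 = 1.401 L/h

1.401 L/h


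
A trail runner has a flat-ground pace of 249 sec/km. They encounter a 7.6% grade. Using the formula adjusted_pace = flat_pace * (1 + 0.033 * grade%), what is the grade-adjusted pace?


Grade factor = 1 + 0.033 * 7.6 = 1.2508
Adjusted = 249 * 1.2508 = 311.45 sec/km

311.45 s/km


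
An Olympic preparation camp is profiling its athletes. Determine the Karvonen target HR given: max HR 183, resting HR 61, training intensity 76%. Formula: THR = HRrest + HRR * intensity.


HRR = HRmax - HRrest = 183 - 61 = 122
THR = 61 + 122 * 0.76
= 153.72 bpm

153.72 bpm


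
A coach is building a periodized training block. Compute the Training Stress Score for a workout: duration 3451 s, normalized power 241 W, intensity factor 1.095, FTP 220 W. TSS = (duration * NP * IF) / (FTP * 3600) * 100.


Product = 3451 * 241 * 1.095 = 910701.645
Base = 220 * 3600 = 792000
TSS = 910701.645 / 792000 * 100 = 114.99

114.99 TSS


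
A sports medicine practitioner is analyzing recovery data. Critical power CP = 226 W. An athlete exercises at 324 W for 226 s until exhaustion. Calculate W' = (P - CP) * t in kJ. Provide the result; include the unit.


P - CP = 324 - 226 = 98 W
W' = 98 * 226 = 22148 J
= 22148 / 1000 = 22.148 kJ

22.148 kJ


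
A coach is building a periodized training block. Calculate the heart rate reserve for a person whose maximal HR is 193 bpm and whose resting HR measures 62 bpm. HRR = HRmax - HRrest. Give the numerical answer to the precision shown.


HRmax = 193 bpm
HRrest = 62 bpm
HRR = 193 - 62 = 131 bpm

131 bpm


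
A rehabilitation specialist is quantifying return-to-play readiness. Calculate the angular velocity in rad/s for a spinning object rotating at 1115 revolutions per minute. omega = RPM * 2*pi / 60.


omega = RPM * 2*pi / 60
= 1115 * 6.28318531 / 60
= 116.763 rad/s

116.763 rad/s


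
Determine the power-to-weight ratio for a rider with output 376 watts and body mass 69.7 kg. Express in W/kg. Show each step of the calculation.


P/W = 376 / 69.7 = 5.395 W/kg

5.395 W/kg


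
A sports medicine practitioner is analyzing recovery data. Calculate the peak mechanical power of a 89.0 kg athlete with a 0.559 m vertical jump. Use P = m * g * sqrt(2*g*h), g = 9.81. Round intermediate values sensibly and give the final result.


First, sqrt(2gh) = sqrt(2 * 9.81 * 0.559)
= sqrt(10.96758) = 3.311734 m/s
Power = 89.0 * 9.81 * 3.311734 = 2891.44 W

2891.44 W


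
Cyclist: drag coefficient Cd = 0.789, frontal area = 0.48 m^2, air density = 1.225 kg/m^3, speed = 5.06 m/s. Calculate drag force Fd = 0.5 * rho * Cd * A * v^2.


v^2 = 5.06^2 = 25.6036
Fd = 0.5 * 1.225 * 0.789 * 0.48 * 25.6036
= 5.939 N

5.939 N


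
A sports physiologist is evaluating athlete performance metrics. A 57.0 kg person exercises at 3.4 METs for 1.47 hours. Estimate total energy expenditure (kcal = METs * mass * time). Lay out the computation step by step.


Energy = METs * mass(kg) * time(h)
= 3.4 * 57.0 * 1.47
= 284.89 kcal

284.89 kcal


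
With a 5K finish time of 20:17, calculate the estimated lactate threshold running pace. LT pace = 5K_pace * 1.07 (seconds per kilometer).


Race duration = 1217 s for 5 km
Average pace = 1217 / 5 = 243.4 s/km
LT pace = 243.4 * 1.07
= 260.44 s/km

260.44 s/km


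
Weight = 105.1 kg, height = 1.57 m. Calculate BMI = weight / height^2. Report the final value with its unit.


height^2 = 1.57^2 = 2.4649
BMI = 105.1 / 2.4649 = 42.64 kg/m^2

42.64 kg/m^2


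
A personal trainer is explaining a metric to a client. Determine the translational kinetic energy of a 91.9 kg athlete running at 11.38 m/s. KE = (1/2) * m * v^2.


KE = 0.5 * m * v^2
= 0.5 * 91.9 * 11.38^2
= 0.5 * 91.9 * 129.5044
= 5950.73 J

5950.73 J


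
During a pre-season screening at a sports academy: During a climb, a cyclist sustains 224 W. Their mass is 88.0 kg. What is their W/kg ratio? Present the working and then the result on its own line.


Power-to-weight = 224 W / 88.0 kg
= 2.545 W/kg

2.545 W/kg


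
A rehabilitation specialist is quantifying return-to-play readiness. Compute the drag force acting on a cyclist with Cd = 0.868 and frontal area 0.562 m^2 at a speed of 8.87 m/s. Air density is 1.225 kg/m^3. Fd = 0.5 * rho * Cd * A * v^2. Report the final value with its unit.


Step 1: v^2 = 78.6769
Step 2: Fd = 0.5 * 1.225 * 0.868 * 0.562 * 78.6769
= 23.508 N

23.508 N


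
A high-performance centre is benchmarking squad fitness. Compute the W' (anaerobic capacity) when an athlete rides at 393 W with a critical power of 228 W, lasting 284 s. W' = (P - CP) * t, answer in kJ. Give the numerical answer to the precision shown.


Above-CP power = 165 W
Duration = 284 s
W' = 165 * 284 = 46860 J
Convert: 46860 / 1000 = 46.86 kJ

46.86 kJ


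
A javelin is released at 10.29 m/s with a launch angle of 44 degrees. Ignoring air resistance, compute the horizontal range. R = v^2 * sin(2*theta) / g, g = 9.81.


Launch speed squared = 105.8841
sin(2 * 44 deg) = 0.999391
Range = 105.8841 * 0.999391 / 9.81
= 10.787 m

10.787 m
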